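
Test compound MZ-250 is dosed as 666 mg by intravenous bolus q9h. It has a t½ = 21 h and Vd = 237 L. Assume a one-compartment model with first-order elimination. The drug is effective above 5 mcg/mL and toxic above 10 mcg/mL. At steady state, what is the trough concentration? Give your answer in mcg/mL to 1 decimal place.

8.1 mcg/mL

Over one 9-h interval, 9/21 ≈ 0.42857 half-lives elapse, leaving f ≈ 0.7430 of each dose.
Single-dose peak C₀ = D/Vd = 666/237 ≈ 2.810 mcg/mL.
Steady-state trough Cmin,ss = C₀·f/(1−f) ≈ 2.810 × 0.7430/0.2570 ≈ 8.124 mcg/mL.
Trough 8.1 mcg/mL vs MEC 5 mcg/mL: adequate.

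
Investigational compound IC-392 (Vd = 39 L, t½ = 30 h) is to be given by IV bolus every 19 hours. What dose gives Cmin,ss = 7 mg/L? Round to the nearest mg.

τ/t½ = 19/30 ≈ 0.63333, so f = (1/2)^(19/30) ≈ 0.644685.
Cmin,ss = (D/Vd)·f/(1−f), so D = Cmin,ss·Vd·(1−f)/f.
D = 7 × 39 × (1−f)/f ≈ 7 × 39 × 0.55115 ≈ 150.46 mg.

150 mg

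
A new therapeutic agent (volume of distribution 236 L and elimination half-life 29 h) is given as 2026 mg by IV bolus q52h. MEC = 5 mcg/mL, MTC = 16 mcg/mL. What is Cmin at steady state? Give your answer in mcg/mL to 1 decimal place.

3.5 mcg/mL

Over one 52-h interval, 52/29 ≈ 1.7931 half-lives elapse, leaving f ≈ 0.2886 of each dose.
Accumulation ratio R = 1/(1 − f) ≈ 1/0.7114 ≈ 1.4057.
Single-dose peak C₀ = D/Vd = 2026/236 ≈ 8.585 mcg/mL.
Steady-state peak Cmax,ss = C₀·R ≈ 8.585 × 1.4057 ≈ 12.068 mcg/mL.
One interval later, Cmin,ss = Cmax,ss·e^(−kτ) ≈ 12.068 × 0.2886 ≈ 3.483 mcg/mL.
Trough 3.5 mcg/mL vs MEC 5 mcg/mL: subtherapeutic.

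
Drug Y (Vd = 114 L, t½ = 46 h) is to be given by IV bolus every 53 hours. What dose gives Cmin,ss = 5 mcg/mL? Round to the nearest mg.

τ/t½ = 53/46 ≈ 1.1522, so f = (1/2)^(53/46) ≈ 0.449947.
Cmin,ss = (D/Vd)·f/(1−f), so D = Cmin,ss·Vd·(1−f)/f.
D = 5 × 114 × (1−f)/f ≈ 5 × 114 × 1.22248 ≈ 696.81 mg.

697 mg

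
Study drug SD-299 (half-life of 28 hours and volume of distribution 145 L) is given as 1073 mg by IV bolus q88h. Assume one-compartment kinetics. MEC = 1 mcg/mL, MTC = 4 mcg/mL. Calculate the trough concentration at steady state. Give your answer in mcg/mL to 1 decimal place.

0.9 mcg/mL

τ/t½ = 88/28 ≈ 3.1429, so fraction remaining f = (1/2)^(88/28) ≈ 0.1132.
At steady state, accumulation factor R = 1/(1 − e^(−kτ)) ≈ 1.1276.
Single-dose peak C₀ = D/Vd = 1073/145 ≈ 7.400 mcg/mL.
Cmax,ss = C₀/(1 − f) ≈ 7.400/0.8868 ≈ 8.345 mcg/mL.
One interval later, Cmin,ss = Cmax,ss·e^(−kτ) ≈ 8.345 × 0.1132 ≈ 0.945 mcg/mL.
Trough 0.9 mcg/mL vs MEC 1 mcg/mL: subtherapeutic.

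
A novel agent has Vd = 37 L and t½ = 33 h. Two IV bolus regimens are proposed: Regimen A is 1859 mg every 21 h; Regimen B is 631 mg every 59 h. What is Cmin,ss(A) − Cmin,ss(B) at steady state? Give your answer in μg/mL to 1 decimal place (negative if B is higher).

83.7 μg/mL

Regimen A: f = (1/2)^(21/33) ≈ 0.6433; Cmin,ss = (1859/37)·f/(1−f) ≈ 90.612 μg/mL.
Regimen B: f = (1/2)^(59/33) ≈ 0.2896; Cmin,ss = (631/37)·f/(1−f) ≈ 6.952 μg/mL.
Difference ≈ 90.612 − 6.952 ≈ 83.660 μg/mL.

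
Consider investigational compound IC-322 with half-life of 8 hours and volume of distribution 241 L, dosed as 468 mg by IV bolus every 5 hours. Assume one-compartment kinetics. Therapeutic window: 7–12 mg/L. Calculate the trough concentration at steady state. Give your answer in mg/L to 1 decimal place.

3.6 mg/L

τ/t½ = 5/8 ≈ 0.625, so fraction remaining f = (1/2)^(5/8) ≈ 0.6484.
At steady state, accumulation factor R = 1/(1 − e^(−kτ)) ≈ 2.8441.
Single-dose peak C₀ = D/Vd = 468/241 ≈ 1.942 mg/L.
Cmax,ss = C₀/(1 − f) ≈ 1.942/0.3516 ≈ 5.523 mg/L.
One interval later, Cmin,ss = Cmax,ss·e^(−kτ) ≈ 5.523 × 0.6484 ≈ 3.581 mg/L.
Trough 3.6 mg/L vs MEC 7 mg/L: subtherapeutic.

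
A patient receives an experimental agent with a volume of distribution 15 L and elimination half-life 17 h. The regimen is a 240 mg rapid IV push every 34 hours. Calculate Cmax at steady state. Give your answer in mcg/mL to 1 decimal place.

τ = 34 h = 2 half-lives, so f = (1/2)^2 = 0.25.
At steady state, R = 1/(1 − 0.25) = 4/3.
Single-dose peak C₀ = D/Vd = 240/15 = 16 mcg/mL.
Steady-state peak Cmax,ss = C₀·R = 16 × 4/3 ≈ 21.333 mcg/mL.

21.3 mcg/mL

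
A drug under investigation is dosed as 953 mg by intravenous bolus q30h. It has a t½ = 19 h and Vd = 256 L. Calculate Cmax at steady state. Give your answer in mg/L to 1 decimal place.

Over one 30-h interval, 30/19 ≈ 1.5789 half-lives elapse, leaving f ≈ 0.3347 of each dose.
At steady state, accumulation factor R = 1/(1 − e^(−kτ)) ≈ 1.5031.
Single-dose peak C₀ = D/Vd = 953/256 ≈ 3.723 mg/L.
Steady-state peak Cmax,ss = C₀·R ≈ 3.723 × 1.5031 ≈ 5.596 mg/L.

5.6 mg/L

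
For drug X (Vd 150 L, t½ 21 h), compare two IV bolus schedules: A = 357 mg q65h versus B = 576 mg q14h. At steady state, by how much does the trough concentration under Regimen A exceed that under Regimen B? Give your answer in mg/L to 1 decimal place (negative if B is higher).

Regimen A: f = (1/2)^(65/21) ≈ 0.1170; Cmin,ss = (357/150)·f/(1−f) ≈ 0.315 mg/L.
Regimen B: f = (1/2)^(14/21) ≈ 0.6300; Cmin,ss = (576/150)·f/(1−f) ≈ 6.538 mg/L.
Difference ≈ 0.315 − 6.538 ≈ -6.223 mg/L.

-6.2 mg/L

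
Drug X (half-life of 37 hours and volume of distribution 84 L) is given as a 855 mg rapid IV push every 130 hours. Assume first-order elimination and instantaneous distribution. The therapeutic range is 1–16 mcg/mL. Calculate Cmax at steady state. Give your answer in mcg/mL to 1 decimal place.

11.2 mcg/mL

τ/t½ = 130/37 ≈ 3.5135, so fraction remaining f = (1/2)^(130/37) ≈ 0.0876.
Accumulation ratio R = 1/(1 − f) ≈ 1/0.9124 ≈ 1.0960.
Each bolus raises the concentration by D/Vd = 855/84 ≈ 10.179 mcg/mL.
Steady-state peak Cmax,ss = C₀·R ≈ 10.179 × 1.0960 ≈ 11.156 mcg/mL.
Peak 11.2 mcg/mL vs MTC 16 mcg/mL: below toxic threshold.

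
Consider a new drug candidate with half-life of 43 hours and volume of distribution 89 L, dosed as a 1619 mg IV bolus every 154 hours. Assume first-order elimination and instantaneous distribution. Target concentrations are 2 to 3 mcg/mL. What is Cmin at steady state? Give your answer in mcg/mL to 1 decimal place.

1.7 mcg/mL

Over one 154-h interval, 154/43 ≈ 3.5814 half-lives elapse, leaving f ≈ 0.0835 of each dose.
Single-dose peak C₀ = D/Vd = 1619/89 ≈ 18.191 mcg/mL.
Steady-state trough Cmin,ss = C₀·f/(1−f) ≈ 18.191 × 0.0835/0.9165 ≈ 1.657 mcg/mL.
Trough 1.7 mcg/mL vs MEC 2 mcg/mL: subtherapeutic.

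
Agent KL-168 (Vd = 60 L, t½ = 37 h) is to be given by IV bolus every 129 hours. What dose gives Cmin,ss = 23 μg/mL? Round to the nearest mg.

14087 mg

τ/t½ = 129/37 ≈ 3.4865, so f = (1/2)^(129/37) ≈ 0.089220.
Cmin,ss = (D/Vd)·f/(1−f), so D = Cmin,ss·Vd·(1−f)/f.
D = 23 × 60 × (1−f)/f ≈ 23 × 60 × 10.20825 ≈ 14087.39 mg.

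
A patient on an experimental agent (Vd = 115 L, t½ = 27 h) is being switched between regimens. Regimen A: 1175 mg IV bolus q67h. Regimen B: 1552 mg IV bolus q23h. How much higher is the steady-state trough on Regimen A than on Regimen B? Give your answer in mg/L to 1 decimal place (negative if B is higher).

-14.5 mg/L

Regimen A: f = (1/2)^(67/27) ≈ 0.1791; Cmin,ss = (1175/115)·f/(1−f) ≈ 2.229 mg/L.
Regimen B: f = (1/2)^(23/27) ≈ 0.5541; Cmin,ss = (1552/115)·f/(1−f) ≈ 16.770 mg/L.
Difference ≈ 2.229 − 16.770 ≈ -14.541 mg/L.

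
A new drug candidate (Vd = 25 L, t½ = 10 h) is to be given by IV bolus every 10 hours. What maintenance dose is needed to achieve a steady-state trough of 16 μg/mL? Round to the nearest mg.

400 mg

τ/t½ = 10/10 ≈ 1, so f = (1/2)^(10/10) ≈ 0.500000.
Cmin,ss = (D/Vd)·f/(1−f), so D = Cmin,ss·Vd·(1−f)/f.
D = 16 × 25 × (1−f)/f ≈ 16 × 25 × 1.00000 ≈ 400.00 mg.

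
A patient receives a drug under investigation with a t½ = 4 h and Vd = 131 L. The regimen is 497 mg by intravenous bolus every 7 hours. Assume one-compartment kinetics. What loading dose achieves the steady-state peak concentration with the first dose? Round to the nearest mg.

f = (1/2)^(7/4) ≈ 0.297302; accumulation ratio R = 1/(1−f) ≈ 1.42309.
Loading dose to hit Cmax,ss on first dose: D_load = D_maint·R ≈ 497 × 1.42309 ≈ 707.28 mg.

707 mg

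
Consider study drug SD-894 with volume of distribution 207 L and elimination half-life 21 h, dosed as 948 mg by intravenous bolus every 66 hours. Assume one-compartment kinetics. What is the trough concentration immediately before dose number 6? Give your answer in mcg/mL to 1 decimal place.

f = (1/2)^(τ/t½) = (1/2)^(66/21) ≈ 0.1132.
C₀ = D/Vd = 948/207 ≈ 4.580 mcg/mL.
Before the 6th dose, 5 doses have been given. Superposition: Cmin = C₀·(f + f² + … + f^5).
≈ 4.580 × (0.1132 + 0.0128 + 0.0015 + 0.0002 + 0.0000) ≈ 4.580 × 0.1277 ≈ 0.585 mcg/mL.

0.6 mcg/mL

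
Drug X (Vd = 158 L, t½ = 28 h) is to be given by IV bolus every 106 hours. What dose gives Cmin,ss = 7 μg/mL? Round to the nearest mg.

τ/t½ = 106/28 ≈ 3.7857, so f = (1/2)^(106/28) ≈ 0.072508.
Cmin,ss = (D/Vd)·f/(1−f), so D = Cmin,ss·Vd·(1−f)/f.
D = 7 × 158 × (1−f)/f ≈ 7 × 158 × 12.79158 ≈ 14147.49 mg.

14147 mg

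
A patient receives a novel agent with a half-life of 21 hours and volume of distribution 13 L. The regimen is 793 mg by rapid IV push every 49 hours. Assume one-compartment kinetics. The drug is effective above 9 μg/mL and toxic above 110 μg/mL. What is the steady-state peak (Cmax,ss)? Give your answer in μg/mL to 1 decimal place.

τ/t½ = 49/21 ≈ 2.3333, so fraction remaining f = (1/2)^(49/21) ≈ 0.1984.
At steady state, accumulation factor R = 1/(1 − e^(−kτ)) ≈ 1.2475.
Single-dose peak C₀ = D/Vd = 793/13 ≈ 61.000 μg/mL.
Steady-state peak Cmax,ss = C₀·R ≈ 61.000 × 1.2475 ≈ 76.097 μg/mL.
Peak 76.1 μg/mL vs MTC 110 μg/mL: below toxic threshold.

76.1 μg/mL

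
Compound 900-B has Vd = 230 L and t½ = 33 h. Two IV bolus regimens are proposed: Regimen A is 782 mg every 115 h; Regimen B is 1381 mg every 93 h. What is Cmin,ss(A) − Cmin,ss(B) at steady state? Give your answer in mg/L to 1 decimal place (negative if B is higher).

-0.7 mg/L

Regimen A: f = (1/2)^(115/33) ≈ 0.0893; Cmin,ss = (782/230)·f/(1−f) ≈ 0.333 mg/L.
Regimen B: f = (1/2)^(93/33) ≈ 0.1418; Cmin,ss = (1381/230)·f/(1−f) ≈ 0.992 mg/L.
Difference ≈ 0.333 − 0.992 ≈ -0.659 mg/L.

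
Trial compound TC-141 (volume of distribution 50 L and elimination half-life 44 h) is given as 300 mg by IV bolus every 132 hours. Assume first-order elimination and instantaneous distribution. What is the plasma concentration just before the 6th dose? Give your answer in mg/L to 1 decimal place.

0.9 mg/L

f = (1/2)^(τ/t½) = (1/2)^(132/44) ≈ 0.1250.
C₀ = D/Vd = 300/50 ≈ 6.000 mg/L.
Before the 6th dose, 5 doses have been given. Superposition: Cmin = C₀·(f + f² + … + f^5).
≈ 6.000 × (0.1250 + 0.0156 + 0.0020 + 0.0002 + 0.0000) ≈ 6.000 × 0.1428 ≈ 0.857 mg/L.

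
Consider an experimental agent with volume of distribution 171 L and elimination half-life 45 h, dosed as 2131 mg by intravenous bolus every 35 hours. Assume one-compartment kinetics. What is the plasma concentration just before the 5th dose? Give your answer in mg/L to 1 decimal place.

f = (1/2)^(τ/t½) = (1/2)^(35/45) ≈ 0.5833.
C₀ = D/Vd = 2131/171 ≈ 12.462 mg/L.
Before the 5th dose, 4 doses have been given. Superposition: Cmin = C₀·(f + f² + … + f^4).
≈ 12.462 × (0.5833 + 0.3402 + 0.1985 + 0.1158) ≈ 12.462 × 1.2378 ≈ 15.425 mg/L.

15.4 mg/L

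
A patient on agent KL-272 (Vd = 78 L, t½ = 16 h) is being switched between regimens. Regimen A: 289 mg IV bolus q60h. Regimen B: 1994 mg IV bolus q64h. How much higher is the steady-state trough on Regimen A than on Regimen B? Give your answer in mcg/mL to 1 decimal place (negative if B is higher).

Regimen A: f = (1/2)^(60/16) ≈ 0.0743; Cmin,ss = (289/78)·f/(1−f) ≈ 0.297 mcg/mL.
Regimen B: f = (1/2)^(64/16) ≈ 0.0625; Cmin,ss = (1994/78)·f/(1−f) ≈ 1.704 mcg/mL.
Difference ≈ 0.297 − 1.704 ≈ -1.407 mcg/mL.

-1.4 mcg/mL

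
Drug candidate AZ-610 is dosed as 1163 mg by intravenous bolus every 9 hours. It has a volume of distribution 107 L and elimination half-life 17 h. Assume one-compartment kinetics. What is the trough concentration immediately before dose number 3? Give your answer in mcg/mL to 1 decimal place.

12.7 mcg/mL

f = (1/2)^(τ/t½) = (1/2)^(9/17) ≈ 0.6928.
C₀ = D/Vd = 1163/107 ≈ 10.869 mcg/mL.
Before the 3rd dose, 2 doses have been given. Superposition: Cmin = C₀·(f + f²).
≈ 10.869 × (0.6928 + 0.4800) ≈ 10.869 × 1.1728 ≈ 12.747 mcg/mL.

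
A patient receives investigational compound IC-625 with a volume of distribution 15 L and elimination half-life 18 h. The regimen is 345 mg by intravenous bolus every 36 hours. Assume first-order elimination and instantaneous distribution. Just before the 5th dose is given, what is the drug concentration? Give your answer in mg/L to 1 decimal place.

f = (1/2)^(τ/t½) = (1/2)^(36/18) ≈ 0.2500.
C₀ = D/Vd = 345/15 ≈ 23.000 mg/L.
Before the 5th dose, 4 doses have been given. Superposition: Cmin = C₀·(f + f² + … + f^4).
≈ 23.000 × (0.2500 + 0.0625 + 0.0156 + 0.0039) ≈ 23.000 × 0.3320 ≈ 7.636 mg/L.

7.6 mg/L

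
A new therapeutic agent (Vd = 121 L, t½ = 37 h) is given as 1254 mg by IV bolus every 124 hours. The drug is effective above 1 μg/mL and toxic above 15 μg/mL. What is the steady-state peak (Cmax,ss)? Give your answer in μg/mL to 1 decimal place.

11.5 μg/mL

Over one 124-h interval, 124/37 ≈ 3.3514 half-lives elapse, leaving f ≈ 0.0980 of each dose.
At steady state, accumulation factor R = 1/(1 − e^(−kτ)) ≈ 1.1086.
Single-dose peak C₀ = D/Vd = 1254/121 ≈ 10.364 μg/mL.
Steady-state peak Cmax,ss = C₀·R ≈ 10.364 × 1.1086 ≈ 11.490 μg/mL.
Peak 11.5 μg/mL vs MTC 15 μg/mL: below toxic threshold.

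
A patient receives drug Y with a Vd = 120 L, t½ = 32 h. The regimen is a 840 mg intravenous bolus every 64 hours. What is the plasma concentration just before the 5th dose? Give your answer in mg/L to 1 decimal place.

2.3 mg/L

f = (1/2)^(τ/t½) = (1/2)^(64/32) ≈ 0.2500.
C₀ = D/Vd = 840/120 ≈ 7.000 mg/L.
Before the 5th dose, 4 doses have been given. Superposition: Cmin = C₀·(f + f² + … + f^4).
≈ 7.000 × (0.2500 + 0.0625 + 0.0156 + 0.0039) ≈ 7.000 × 0.3320 ≈ 2.324 mg/L.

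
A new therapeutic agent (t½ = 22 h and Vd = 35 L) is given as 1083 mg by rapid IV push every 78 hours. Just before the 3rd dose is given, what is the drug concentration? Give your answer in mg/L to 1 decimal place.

2.9 mg/L

f = (1/2)^(τ/t½) = (1/2)^(78/22) ≈ 0.0856.
C₀ = D/Vd = 1083/35 ≈ 30.943 mg/L.
Before the 3rd dose, 2 doses have been given. Superposition: Cmin = C₀·(f + f²).
≈ 30.943 × (0.0856 + 0.0073) ≈ 30.943 × 0.0929 ≈ 2.875 mg/L.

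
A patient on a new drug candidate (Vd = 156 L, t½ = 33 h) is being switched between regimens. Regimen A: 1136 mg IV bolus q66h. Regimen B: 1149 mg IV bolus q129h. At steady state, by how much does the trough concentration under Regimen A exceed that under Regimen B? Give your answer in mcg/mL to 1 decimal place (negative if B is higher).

Regimen A: f = (1/2)^(66/33) ≈ 0.2500; Cmin,ss = (1136/156)·f/(1−f) ≈ 2.427 mcg/mL.
Regimen B: f = (1/2)^(129/33) ≈ 0.0666; Cmin,ss = (1149/156)·f/(1−f) ≈ 0.526 mcg/mL.
Difference ≈ 2.427 − 0.526 ≈ 1.901 mcg/mL.

1.9 mcg/mL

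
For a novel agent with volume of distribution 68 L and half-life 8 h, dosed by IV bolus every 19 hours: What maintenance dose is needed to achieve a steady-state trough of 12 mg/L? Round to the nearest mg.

3417 mg

τ/t½ = 19/8 ≈ 2.375, so f = (1/2)^(19/8) ≈ 0.192776.
Cmin,ss = (D/Vd)·f/(1−f), so D = Cmin,ss·Vd·(1−f)/f.
D = 12 × 68 × (1−f)/f ≈ 12 × 68 × 4.18737 ≈ 3416.89 mg.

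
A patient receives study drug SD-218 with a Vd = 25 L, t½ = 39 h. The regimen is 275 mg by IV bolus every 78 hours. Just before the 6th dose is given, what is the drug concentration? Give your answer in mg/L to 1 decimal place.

3.7 mg/L

f = (1/2)^(τ/t½) = (1/2)^(78/39) ≈ 0.2500.
C₀ = D/Vd = 275/25 ≈ 11.000 mg/L.
Before the 6th dose, 5 doses have been given. Superposition: Cmin = C₀·(f + f² + … + f^5).
≈ 11.000 × (0.2500 + 0.0625 + 0.0156 + 0.0039 + 0.0010) ≈ 11.000 × 0.3330 ≈ 3.663 mg/L.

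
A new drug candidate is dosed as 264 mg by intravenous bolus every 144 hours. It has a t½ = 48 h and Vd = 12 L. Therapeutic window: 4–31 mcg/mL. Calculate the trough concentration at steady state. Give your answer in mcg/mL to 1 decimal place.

τ = 144 h = 3 half-lives, so f = (1/2)^3 = 0.125.
Accumulation ratio R = 1/(1 − f) = 1/0.875 = 8/7.
Single-dose peak C₀ = D/Vd = 264/12 = 22 mcg/mL.
Steady-state peak Cmax,ss = C₀·R = 22 × 8/7 ≈ 25.143 mcg/mL.
Steady-state trough Cmin,ss = Cmax,ss·f ≈ 25.143 × 0.125 ≈ 3.143 mcg/mL.
Trough 3.1 mcg/mL vs MEC 4 mcg/mL: subtherapeutic.

3.1 mcg/mL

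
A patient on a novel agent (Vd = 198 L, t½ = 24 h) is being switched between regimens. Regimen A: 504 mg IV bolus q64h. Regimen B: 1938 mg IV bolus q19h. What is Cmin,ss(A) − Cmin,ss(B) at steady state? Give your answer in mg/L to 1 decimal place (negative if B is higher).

Regimen A: f = (1/2)^(64/24) ≈ 0.1575; Cmin,ss = (504/198)·f/(1−f) ≈ 0.476 mg/L.
Regimen B: f = (1/2)^(19/24) ≈ 0.5777; Cmin,ss = (1938/198)·f/(1−f) ≈ 13.390 mg/L.
Difference ≈ 0.476 − 13.390 ≈ -12.914 mg/L.

-12.9 mg/L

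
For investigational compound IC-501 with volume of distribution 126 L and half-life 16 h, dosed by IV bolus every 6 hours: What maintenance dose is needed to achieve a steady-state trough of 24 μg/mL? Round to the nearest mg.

τ/t½ = 6/16 ≈ 0.375, so f = (1/2)^(6/16) ≈ 0.771105.
Cmin,ss = (D/Vd)·f/(1−f), so D = Cmin,ss·Vd·(1−f)/f.
D = 24 × 126 × (1−f)/f ≈ 24 × 126 × 0.29684 ≈ 897.64 mg.

898 mg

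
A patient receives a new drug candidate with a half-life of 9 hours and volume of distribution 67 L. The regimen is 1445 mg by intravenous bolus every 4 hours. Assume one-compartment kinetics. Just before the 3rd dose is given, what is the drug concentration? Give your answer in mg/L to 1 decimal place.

27.5 mg/L

f = (1/2)^(τ/t½) = (1/2)^(4/9) ≈ 0.7349.
C₀ = D/Vd = 1445/67 ≈ 21.567 mg/L.
Before the 3rd dose, 2 doses have been given. Superposition: Cmin = C₀·(f + f²).
≈ 21.567 × (0.7349 + 0.5401) ≈ 21.567 × 1.2750 ≈ 27.498 mg/L.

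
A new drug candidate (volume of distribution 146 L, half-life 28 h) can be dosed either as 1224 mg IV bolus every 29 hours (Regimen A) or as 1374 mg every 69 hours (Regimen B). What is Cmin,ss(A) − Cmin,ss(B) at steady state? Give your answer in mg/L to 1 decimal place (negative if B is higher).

5.9 mg/L

Regimen A: f = (1/2)^(29/28) ≈ 0.4878; Cmin,ss = (1224/146)·f/(1−f) ≈ 7.984 mg/L.
Regimen B: f = (1/2)^(69/28) ≈ 0.1812; Cmin,ss = (1374/146)·f/(1−f) ≈ 2.083 mg/L.
Difference ≈ 7.984 − 2.083 ≈ 5.901 mg/L.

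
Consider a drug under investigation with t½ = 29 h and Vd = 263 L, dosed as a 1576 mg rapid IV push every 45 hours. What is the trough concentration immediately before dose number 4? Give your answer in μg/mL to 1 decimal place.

f = (1/2)^(τ/t½) = (1/2)^(45/29) ≈ 0.3411.
C₀ = D/Vd = 1576/263 ≈ 5.992 μg/mL.
Before the 4th dose, 3 doses have been given. Superposition: Cmin = C₀·(f + f² + … + f^3).
≈ 5.992 × (0.3411 + 0.1163 + 0.0397) ≈ 5.992 × 0.4971 ≈ 2.979 μg/mL.

3.0 μg/mL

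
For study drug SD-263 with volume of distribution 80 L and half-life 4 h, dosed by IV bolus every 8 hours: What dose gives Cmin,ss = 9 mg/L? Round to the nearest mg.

τ/t½ = 8/4 ≈ 2, so f = (1/2)^(8/4) ≈ 0.250000.
Cmin,ss = (D/Vd)·f/(1−f), so D = Cmin,ss·Vd·(1−f)/f.
D = 9 × 80 × (1−f)/f ≈ 9 × 80 × 3.00000 ≈ 2160.00 mg.

2160 mg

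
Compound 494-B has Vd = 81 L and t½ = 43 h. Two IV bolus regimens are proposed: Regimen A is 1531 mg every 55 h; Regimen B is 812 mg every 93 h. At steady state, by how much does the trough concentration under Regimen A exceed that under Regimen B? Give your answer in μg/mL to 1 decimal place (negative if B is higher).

10.4 μg/mL

Regimen A: f = (1/2)^(55/43) ≈ 0.4121; Cmin,ss = (1531/81)·f/(1−f) ≈ 13.249 μg/mL.
Regimen B: f = (1/2)^(93/43) ≈ 0.2233; Cmin,ss = (812/81)·f/(1−f) ≈ 2.882 μg/mL.
Difference ≈ 13.249 − 2.882 ≈ 10.367 μg/mL.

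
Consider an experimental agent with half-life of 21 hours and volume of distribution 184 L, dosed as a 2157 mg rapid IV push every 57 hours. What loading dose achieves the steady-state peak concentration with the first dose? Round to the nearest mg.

2545 mg

f = (1/2)^(57/21) ≈ 0.152377; accumulation ratio R = 1/(1−f) ≈ 1.17977.
Loading dose to hit Cmax,ss on first dose: D_load = D_maint·R ≈ 2157 × 1.17977 ≈ 2544.76 mg.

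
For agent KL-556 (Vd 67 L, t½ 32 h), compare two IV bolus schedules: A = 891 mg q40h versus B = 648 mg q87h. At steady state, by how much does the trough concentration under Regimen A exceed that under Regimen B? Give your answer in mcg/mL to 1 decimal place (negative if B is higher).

7.9 mcg/mL

Regimen A: f = (1/2)^(40/32) ≈ 0.4204; Cmin,ss = (891/67)·f/(1−f) ≈ 9.646 mcg/mL.
Regimen B: f = (1/2)^(87/32) ≈ 0.1519; Cmin,ss = (648/67)·f/(1−f) ≈ 1.732 mcg/mL.
Difference ≈ 9.646 − 1.732 ≈ 7.914 mcg/mL.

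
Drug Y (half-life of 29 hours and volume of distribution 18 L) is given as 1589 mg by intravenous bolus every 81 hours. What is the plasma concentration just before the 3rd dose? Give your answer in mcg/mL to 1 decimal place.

14.6 mcg/mL

f = (1/2)^(τ/t½) = (1/2)^(81/29) ≈ 0.1443.
C₀ = D/Vd = 1589/18 ≈ 88.278 mcg/mL.
Before the 3rd dose, 2 doses have been given. Superposition: Cmin = C₀·(f + f²).
≈ 88.278 × (0.1443 + 0.0208) ≈ 88.278 × 0.1651 ≈ 14.575 mcg/mL.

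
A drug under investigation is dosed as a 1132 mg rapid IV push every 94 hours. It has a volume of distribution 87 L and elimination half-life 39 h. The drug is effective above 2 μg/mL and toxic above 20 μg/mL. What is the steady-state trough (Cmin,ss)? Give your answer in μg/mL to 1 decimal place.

3.0 μg/mL

k = ln2/t½ = ln2/39 ≈ 0.017773 h⁻¹; fraction remaining f = e^(−kτ) = e^(−0.017773×94) ≈ 0.1881.
At steady state, accumulation factor R = 1/(1 − e^(−kτ)) ≈ 1.2317.
Single-dose peak C₀ = D/Vd = 1132/87 ≈ 13.011 μg/mL.
Steady-state peak Cmax,ss = C₀·R ≈ 13.011 × 1.2317 ≈ 16.026 μg/mL.
Steady-state trough Cmin,ss = Cmax,ss·f ≈ 16.026 × 0.1881 ≈ 3.014 μg/mL.
Trough 3.0 μg/mL vs MEC 2 μg/mL: adequate.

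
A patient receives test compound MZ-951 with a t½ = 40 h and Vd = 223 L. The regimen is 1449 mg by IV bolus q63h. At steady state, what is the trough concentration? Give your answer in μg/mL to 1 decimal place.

Over one 63-h interval, 63/40 ≈ 1.575 half-lives elapse, leaving f ≈ 0.3356 of each dose.
Single-dose peak C₀ = D/Vd = 1449/223 ≈ 6.498 μg/mL.
Steady-state trough Cmin,ss = C₀·f/(1−f) ≈ 6.498 × 0.3356/0.6644 ≈ 3.282 μg/mL.

3.3 μg/mL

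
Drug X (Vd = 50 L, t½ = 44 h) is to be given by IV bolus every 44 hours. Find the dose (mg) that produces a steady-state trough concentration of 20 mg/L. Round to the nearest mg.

1000 mg

τ/t½ = 44/44 ≈ 1, so f = (1/2)^(44/44) ≈ 0.500000.
Cmin,ss = (D/Vd)·f/(1−f), so D = Cmin,ss·Vd·(1−f)/f.
D = 20 × 50 × (1−f)/f ≈ 20 × 50 × 1.00000 ≈ 1000.00 mg.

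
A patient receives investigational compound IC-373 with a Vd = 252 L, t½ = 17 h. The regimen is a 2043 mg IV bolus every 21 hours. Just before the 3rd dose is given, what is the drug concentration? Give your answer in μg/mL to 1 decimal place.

4.9 μg/mL

f = (1/2)^(τ/t½) = (1/2)^(21/17) ≈ 0.4248.
C₀ = D/Vd = 2043/252 ≈ 8.107 μg/mL.
Before the 3rd dose, 2 doses have been given. Superposition: Cmin = C₀·(f + f²).
≈ 8.107 × (0.4248 + 0.1805) ≈ 8.107 × 0.6053 ≈ 4.907 μg/mL.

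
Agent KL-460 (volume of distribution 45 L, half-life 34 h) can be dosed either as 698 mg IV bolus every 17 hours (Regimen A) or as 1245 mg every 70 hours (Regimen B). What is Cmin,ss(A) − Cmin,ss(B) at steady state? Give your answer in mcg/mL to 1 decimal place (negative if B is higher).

28.7 mcg/mL

Regimen A: f = (1/2)^(17/34) ≈ 0.7071; Cmin,ss = (698/45)·f/(1−f) ≈ 37.446 mcg/mL.
Regimen B: f = (1/2)^(70/34) ≈ 0.2400; Cmin,ss = (1245/45)·f/(1−f) ≈ 8.737 mcg/mL.
Difference ≈ 37.446 − 8.737 ≈ 28.709 mcg/mL.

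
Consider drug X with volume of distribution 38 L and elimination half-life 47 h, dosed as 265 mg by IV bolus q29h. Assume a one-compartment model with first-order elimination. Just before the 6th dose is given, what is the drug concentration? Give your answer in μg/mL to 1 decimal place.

f = (1/2)^(τ/t½) = (1/2)^(29/47) ≈ 0.6520.
C₀ = D/Vd = 265/38 ≈ 6.974 μg/mL.
Before the 6th dose, 5 doses have been given. Superposition: Cmin = C₀·(f + f² + … + f^5).
≈ 6.974 × (0.6520 + 0.4251 + 0.2772 + 0.1807 + 0.1178) ≈ 6.974 × 1.6528 ≈ 11.527 μg/mL.

11.5 μg/mL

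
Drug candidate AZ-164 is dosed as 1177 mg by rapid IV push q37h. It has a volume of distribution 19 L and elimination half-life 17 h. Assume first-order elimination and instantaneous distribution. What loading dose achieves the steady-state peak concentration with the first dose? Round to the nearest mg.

f = (1/2)^(37/17) ≈ 0.221216; accumulation ratio R = 1/(1−f) ≈ 1.28405.
Loading dose to hit Cmax,ss on first dose: D_load = D_maint·R ≈ 1177 × 1.28405 ≈ 1511.33 mg.

1511 mg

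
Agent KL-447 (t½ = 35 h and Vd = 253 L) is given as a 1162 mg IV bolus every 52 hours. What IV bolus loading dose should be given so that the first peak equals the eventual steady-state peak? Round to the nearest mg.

1807 mg

f = (1/2)^(52/35) ≈ 0.357072; accumulation ratio R = 1/(1−f) ≈ 1.55538.
Loading dose to hit Cmax,ss on first dose: D_load = D_maint·R ≈ 1162 × 1.55538 ≈ 1807.35 mg.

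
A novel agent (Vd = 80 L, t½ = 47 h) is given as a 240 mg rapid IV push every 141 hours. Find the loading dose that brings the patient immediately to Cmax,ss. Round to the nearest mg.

f = (1/2)^(141/47) ≈ 0.125000; accumulation ratio R = 1/(1−f) ≈ 1.14286.
Loading dose to hit Cmax,ss on first dose: D_load = D_maint·R ≈ 240 × 1.14286 ≈ 274.29 mg.

274 mg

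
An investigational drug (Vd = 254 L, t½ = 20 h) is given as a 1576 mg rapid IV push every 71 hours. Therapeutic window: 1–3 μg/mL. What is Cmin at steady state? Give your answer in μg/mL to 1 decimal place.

τ/t½ = 71/20 ≈ 3.55, so fraction remaining f = (1/2)^(71/20) ≈ 0.0854.
Accumulation ratio R = 1/(1 − f) ≈ 1/0.9146 ≈ 1.0934.
Each bolus raises the concentration by D/Vd = 1576/254 ≈ 6.205 μg/mL.
Cmax,ss = C₀/(1 − f) ≈ 6.205/0.9146 ≈ 6.784 μg/mL.
One interval later, Cmin,ss = Cmax,ss·e^(−kτ) ≈ 6.784 × 0.0854 ≈ 0.579 μg/mL.
Trough 0.6 μg/mL vs MEC 1 μg/mL: subtherapeutic.

0.6 μg/mL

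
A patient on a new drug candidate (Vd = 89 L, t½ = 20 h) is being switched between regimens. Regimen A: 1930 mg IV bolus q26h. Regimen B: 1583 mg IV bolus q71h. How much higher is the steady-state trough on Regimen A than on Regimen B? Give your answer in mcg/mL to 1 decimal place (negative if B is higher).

Regimen A: f = (1/2)^(26/20) ≈ 0.4061; Cmin,ss = (1930/89)·f/(1−f) ≈ 14.828 mcg/mL.
Regimen B: f = (1/2)^(71/20) ≈ 0.0854; Cmin,ss = (1583/89)·f/(1−f) ≈ 1.661 mcg/mL.
Difference ≈ 14.828 − 1.661 ≈ 13.167 mcg/mL.

13.2 mcg/mL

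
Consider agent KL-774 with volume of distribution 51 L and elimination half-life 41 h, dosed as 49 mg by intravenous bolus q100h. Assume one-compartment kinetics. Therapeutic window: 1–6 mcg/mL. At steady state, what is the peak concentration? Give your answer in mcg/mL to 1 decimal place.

τ/t½ = 100/41 ≈ 2.439, so fraction remaining f = (1/2)^(100/41) ≈ 0.1844.
At steady state, accumulation factor R = 1/(1 − e^(−kτ)) ≈ 1.2261.
Each bolus raises the concentration by D/Vd = 49/51 ≈ 0.961 mcg/mL.
Steady-state peak Cmax,ss = C₀·R ≈ 0.961 × 1.2261 ≈ 1.178 mcg/mL.
Peak 1.2 mcg/mL vs MTC 6 mcg/mL: below toxic threshold.

1.2 mcg/mL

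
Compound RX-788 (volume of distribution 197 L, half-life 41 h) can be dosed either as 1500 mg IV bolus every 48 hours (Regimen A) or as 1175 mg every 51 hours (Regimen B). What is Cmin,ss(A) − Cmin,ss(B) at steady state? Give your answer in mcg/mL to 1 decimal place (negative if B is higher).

1.7 mcg/mL

Regimen A: f = (1/2)^(48/41) ≈ 0.4442; Cmin,ss = (1500/197)·f/(1−f) ≈ 6.085 mcg/mL.
Regimen B: f = (1/2)^(51/41) ≈ 0.4222; Cmin,ss = (1175/197)·f/(1−f) ≈ 4.358 mcg/mL.
Difference ≈ 6.085 − 4.358 ≈ 1.727 mcg/mL.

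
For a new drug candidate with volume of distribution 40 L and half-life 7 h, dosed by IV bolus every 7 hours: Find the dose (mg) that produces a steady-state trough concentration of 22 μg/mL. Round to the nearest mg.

τ/t½ = 7/7 ≈ 1, so f = (1/2)^(7/7) ≈ 0.500000.
Cmin,ss = (D/Vd)·f/(1−f), so D = Cmin,ss·Vd·(1−f)/f.
D = 22 × 40 × (1−f)/f ≈ 22 × 40 × 1.00000 ≈ 880.00 mg.

880 mg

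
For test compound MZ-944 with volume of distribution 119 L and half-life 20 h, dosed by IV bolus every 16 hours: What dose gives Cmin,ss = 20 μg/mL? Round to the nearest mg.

1764 mg

τ/t½ = 16/20 ≈ 0.8, so f = (1/2)^(16/20) ≈ 0.574349.
Cmin,ss = (D/Vd)·f/(1−f), so D = Cmin,ss·Vd·(1−f)/f.
D = 20 × 119 × (1−f)/f ≈ 20 × 119 × 0.74110 ≈ 1763.82 mg.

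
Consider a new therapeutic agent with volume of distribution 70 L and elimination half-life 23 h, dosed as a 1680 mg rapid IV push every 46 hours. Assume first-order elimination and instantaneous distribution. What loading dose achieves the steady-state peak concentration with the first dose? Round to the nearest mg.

f = (1/2)^(46/23) ≈ 0.250000; accumulation ratio R = 1/(1−f) ≈ 1.33333.
Loading dose to hit Cmax,ss on first dose: D_load = D_maint·R ≈ 1680 × 1.33333 ≈ 2239.99 mg.

2240 mg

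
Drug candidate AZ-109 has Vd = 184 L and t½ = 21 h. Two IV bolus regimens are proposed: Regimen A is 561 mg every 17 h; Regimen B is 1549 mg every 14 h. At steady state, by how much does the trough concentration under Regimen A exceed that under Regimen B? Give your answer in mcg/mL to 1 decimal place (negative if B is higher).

Regimen A: f = (1/2)^(17/21) ≈ 0.5706; Cmin,ss = (561/184)·f/(1−f) ≈ 4.051 mcg/mL.
Regimen B: f = (1/2)^(14/21) ≈ 0.6300; Cmin,ss = (1549/184)·f/(1−f) ≈ 14.334 mcg/mL.
Difference ≈ 4.051 − 14.334 ≈ -10.283 mcg/mL.

-10.3 mcg/mL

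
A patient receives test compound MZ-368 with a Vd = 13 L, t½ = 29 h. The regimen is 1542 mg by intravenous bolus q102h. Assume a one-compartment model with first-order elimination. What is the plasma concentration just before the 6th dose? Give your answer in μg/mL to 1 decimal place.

f = (1/2)^(τ/t½) = (1/2)^(102/29) ≈ 0.0873.
C₀ = D/Vd = 1542/13 ≈ 118.615 μg/mL.
Before the 6th dose, 5 doses have been given. Superposition: Cmin = C₀·(f + f² + … + f^5).
≈ 118.615 × (0.0873 + 0.0076 + 0.0007 + 0.0001 + 0.0000) ≈ 118.615 × 0.0957 ≈ 11.351 μg/mL.

11.4 μg/mL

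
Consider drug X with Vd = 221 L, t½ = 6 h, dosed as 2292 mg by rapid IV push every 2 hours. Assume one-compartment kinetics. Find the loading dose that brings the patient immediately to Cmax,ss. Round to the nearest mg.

f = (1/2)^(2/6) ≈ 0.793701; accumulation ratio R = 1/(1−f) ≈ 4.84733.
Loading dose to hit Cmax,ss on first dose: D_load = D_maint·R ≈ 2292 × 4.84733 ≈ 11110.08 mg.

11110 mg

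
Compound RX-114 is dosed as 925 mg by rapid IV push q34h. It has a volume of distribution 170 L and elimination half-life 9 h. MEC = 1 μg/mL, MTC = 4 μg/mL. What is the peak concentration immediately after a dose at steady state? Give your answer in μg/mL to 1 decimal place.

Over one 34-h interval, 34/9 ≈ 3.7778 half-lives elapse, leaving f ≈ 0.0729 of each dose.
At steady state, accumulation factor R = 1/(1 − e^(−kτ)) ≈ 1.0786.
Each bolus raises the concentration by D/Vd = 925/170 ≈ 5.441 μg/mL.
Cmax,ss = C₀/(1 − f) ≈ 5.441/0.9271 ≈ 5.869 μg/mL.
Peak 5.9 μg/mL vs MTC 4 μg/mL: exceeds toxic threshold.

5.9 μg/mL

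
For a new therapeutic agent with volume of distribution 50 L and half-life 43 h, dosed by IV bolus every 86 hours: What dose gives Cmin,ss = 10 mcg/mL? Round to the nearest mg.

1500 mg

τ/t½ = 86/43 ≈ 2, so f = (1/2)^(86/43) ≈ 0.250000.
Cmin,ss = (D/Vd)·f/(1−f), so D = Cmin,ss·Vd·(1−f)/f.
D = 10 × 50 × (1−f)/f ≈ 10 × 50 × 3.00000 ≈ 1500.00 mg.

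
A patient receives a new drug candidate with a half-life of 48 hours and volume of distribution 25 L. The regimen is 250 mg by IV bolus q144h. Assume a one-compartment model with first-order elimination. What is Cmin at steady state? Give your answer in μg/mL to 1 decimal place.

The dosing interval is 3 half-lives, so f = 2^(−3) = 0.125.
At steady state, R = 1/(1 − 0.125) = 8/7.
Single-dose peak C₀ = D/Vd = 250/25 = 10 μg/mL.
Steady-state peak Cmax,ss = C₀·R = 10 × 8/7 ≈ 11.429 μg/mL.
Steady-state trough Cmin,ss = Cmax,ss·f ≈ 11.429 × 0.125 ≈ 1.429 μg/mL.

1.4 μg/mL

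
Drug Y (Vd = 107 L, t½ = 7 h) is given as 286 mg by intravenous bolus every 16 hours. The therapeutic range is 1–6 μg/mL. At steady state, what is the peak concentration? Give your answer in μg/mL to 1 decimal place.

3.4 μg/mL

τ/t½ = 16/7 ≈ 2.2857, so fraction remaining f = (1/2)^(16/7) ≈ 0.2051.
Accumulation ratio R = 1/(1 − f) ≈ 1/0.7949 ≈ 1.2580.
Each bolus raises the concentration by D/Vd = 286/107 ≈ 2.673 μg/mL.
Steady-state peak Cmax,ss = C₀·R ≈ 2.673 × 1.2580 ≈ 3.363 μg/mL.
Peak 3.4 μg/mL vs MTC 6 μg/mL: below toxic threshold.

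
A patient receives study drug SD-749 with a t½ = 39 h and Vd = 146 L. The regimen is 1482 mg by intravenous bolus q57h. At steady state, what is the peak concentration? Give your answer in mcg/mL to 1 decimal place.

τ/t½ = 57/39 ≈ 1.4615, so fraction remaining f = (1/2)^(57/39) ≈ 0.3631.
At steady state, accumulation factor R = 1/(1 − e^(−kτ)) ≈ 1.5701.
Each bolus raises the concentration by D/Vd = 1482/146 ≈ 10.151 mcg/mL.
Steady-state peak Cmax,ss = C₀·R ≈ 10.151 × 1.5701 ≈ 15.938 mcg/mL.

15.9 mcg/mL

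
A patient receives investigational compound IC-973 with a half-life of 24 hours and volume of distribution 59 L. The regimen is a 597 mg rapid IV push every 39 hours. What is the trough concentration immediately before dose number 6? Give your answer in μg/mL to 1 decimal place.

4.8 μg/mL

f = (1/2)^(τ/t½) = (1/2)^(39/24) ≈ 0.3242.
C₀ = D/Vd = 597/59 ≈ 10.119 μg/mL.
Before the 6th dose, 5 doses have been given. Superposition: Cmin = C₀·(f + f² + … + f^5).
≈ 10.119 × (0.3242 + 0.1051 + 0.0341 + 0.0110 + 0.0036) ≈ 10.119 × 0.4780 ≈ 4.837 μg/mL.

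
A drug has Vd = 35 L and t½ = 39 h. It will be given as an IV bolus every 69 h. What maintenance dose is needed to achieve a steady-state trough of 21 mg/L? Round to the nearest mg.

1770 mg

τ/t½ = 69/39 ≈ 1.7692, so f = (1/2)^(69/39) ≈ 0.293365.
Cmin,ss = (D/Vd)·f/(1−f), so D = Cmin,ss·Vd·(1−f)/f.
D = 21 × 35 × (1−f)/f ≈ 21 × 35 × 2.40872 ≈ 1770.41 mg.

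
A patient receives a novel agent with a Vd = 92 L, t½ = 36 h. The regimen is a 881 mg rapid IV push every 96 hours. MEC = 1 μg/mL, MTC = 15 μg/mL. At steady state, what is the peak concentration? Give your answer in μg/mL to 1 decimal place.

11.4 μg/mL

k = ln2/t½ = ln2/36 ≈ 0.019254 h⁻¹; fraction remaining f = e^(−kτ) = e^(−0.019254×96) ≈ 0.1575.
At steady state, accumulation factor R = 1/(1 − e^(−kτ)) ≈ 1.1869.
Single-dose peak C₀ = D/Vd = 881/92 ≈ 9.576 μg/mL.
Steady-state peak Cmax,ss = C₀·R ≈ 9.576 × 1.1869 ≈ 11.366 μg/mL.
Peak 11.4 μg/mL vs MTC 15 μg/mL: below toxic threshold.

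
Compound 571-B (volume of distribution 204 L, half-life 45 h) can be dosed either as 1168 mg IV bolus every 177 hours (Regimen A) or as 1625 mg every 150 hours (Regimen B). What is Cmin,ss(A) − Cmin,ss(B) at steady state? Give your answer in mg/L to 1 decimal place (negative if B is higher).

Regimen A: f = (1/2)^(177/45) ≈ 0.0655; Cmin,ss = (1168/204)·f/(1−f) ≈ 0.401 mg/L.
Regimen B: f = (1/2)^(150/45) ≈ 0.0992; Cmin,ss = (1625/204)·f/(1−f) ≈ 0.877 mg/L.
Difference ≈ 0.401 − 0.877 ≈ -0.476 mg/L.

-0.5 mg/L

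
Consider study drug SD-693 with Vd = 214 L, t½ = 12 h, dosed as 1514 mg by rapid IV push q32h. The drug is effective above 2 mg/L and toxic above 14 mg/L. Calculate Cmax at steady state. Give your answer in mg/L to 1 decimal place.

8.4 mg/L

Over one 32-h interval, 32/12 ≈ 2.6667 half-lives elapse, leaving f ≈ 0.1575 of each dose.
At steady state, accumulation factor R = 1/(1 − e^(−kτ)) ≈ 1.1869.
Each bolus raises the concentration by D/Vd = 1514/214 ≈ 7.075 mg/L.
Steady-state peak Cmax,ss = C₀·R ≈ 7.075 × 1.1869 ≈ 8.397 mg/L.
Peak 8.4 mg/L vs MTC 14 mg/L: below toxic threshold.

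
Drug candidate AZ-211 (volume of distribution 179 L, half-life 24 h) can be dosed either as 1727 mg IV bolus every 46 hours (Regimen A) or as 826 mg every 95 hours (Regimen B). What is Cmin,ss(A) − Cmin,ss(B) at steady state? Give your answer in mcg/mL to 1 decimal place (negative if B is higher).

3.2 mcg/mL

Regimen A: f = (1/2)^(46/24) ≈ 0.2649; Cmin,ss = (1727/179)·f/(1−f) ≈ 3.477 mcg/mL.
Regimen B: f = (1/2)^(95/24) ≈ 0.0643; Cmin,ss = (826/179)·f/(1−f) ≈ 0.317 mcg/mL.
Difference ≈ 3.477 − 0.317 ≈ 3.160 mcg/mL.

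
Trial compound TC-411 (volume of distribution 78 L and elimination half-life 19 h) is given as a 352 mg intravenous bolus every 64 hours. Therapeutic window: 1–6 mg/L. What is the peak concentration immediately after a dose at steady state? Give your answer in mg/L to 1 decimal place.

5.0 mg/L

Over one 64-h interval, 64/19 ≈ 3.3684 half-lives elapse, leaving f ≈ 0.0968 of each dose.
Accumulation ratio R = 1/(1 − f) ≈ 1/0.9032 ≈ 1.1072.
Single-dose peak C₀ = D/Vd = 352/78 ≈ 4.513 mg/L.
Cmax,ss = C₀/(1 − f) ≈ 4.513/0.9032 ≈ 4.997 mg/L.
Peak 5.0 mg/L vs MTC 6 mg/L: below toxic threshold.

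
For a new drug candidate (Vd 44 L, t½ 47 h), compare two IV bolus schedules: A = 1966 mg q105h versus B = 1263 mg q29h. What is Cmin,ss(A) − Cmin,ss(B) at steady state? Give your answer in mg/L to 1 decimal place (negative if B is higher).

-41.7 mg/L

Regimen A: f = (1/2)^(105/47) ≈ 0.2126; Cmin,ss = (1966/44)·f/(1−f) ≈ 12.064 mg/L.
Regimen B: f = (1/2)^(29/47) ≈ 0.6520; Cmin,ss = (1263/44)·f/(1−f) ≈ 53.780 mg/L.
Difference ≈ 12.064 − 53.780 ≈ -41.716 mg/L.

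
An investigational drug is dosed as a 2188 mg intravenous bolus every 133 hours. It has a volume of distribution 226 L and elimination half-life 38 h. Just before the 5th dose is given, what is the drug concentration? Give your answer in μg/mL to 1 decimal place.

f = (1/2)^(τ/t½) = (1/2)^(133/38) ≈ 0.0884.
C₀ = D/Vd = 2188/226 ≈ 9.681 μg/mL.
Before the 5th dose, 4 doses have been given. Superposition: Cmin = C₀·(f + f² + … + f^4).
≈ 9.681 × (0.0884 + 0.0078 + 0.0007 + 0.0001) ≈ 9.681 × 0.0970 ≈ 0.939 μg/mL.

0.9 μg/mL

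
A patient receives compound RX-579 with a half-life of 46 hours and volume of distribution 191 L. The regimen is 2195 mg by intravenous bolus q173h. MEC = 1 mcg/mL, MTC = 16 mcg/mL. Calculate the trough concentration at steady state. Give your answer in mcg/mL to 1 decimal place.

k = ln2/t½ = ln2/46 ≈ 0.015068 h⁻¹; fraction remaining f = e^(−kτ) = e^(−0.015068×173) ≈ 0.0738.
Accumulation ratio R = 1/(1 − f) ≈ 1/0.9262 ≈ 1.0797.
Each bolus raises the concentration by D/Vd = 2195/191 ≈ 11.492 mcg/mL.
Cmax,ss = C₀/(1 − f) ≈ 11.492/0.9262 ≈ 12.408 mcg/mL.
Steady-state trough Cmin,ss = Cmax,ss·f ≈ 12.408 × 0.0738 ≈ 0.916 mcg/mL.
Trough 0.9 mcg/mL vs MEC 1 mcg/mL: subtherapeutic.

0.9 mcg/mL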